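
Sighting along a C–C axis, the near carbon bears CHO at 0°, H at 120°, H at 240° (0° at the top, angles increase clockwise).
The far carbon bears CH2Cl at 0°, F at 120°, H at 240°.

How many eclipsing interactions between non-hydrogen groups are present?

Non-H eclipsing pairs: CHO(0°)/CH2Cl(0°) — 1 interaction.

1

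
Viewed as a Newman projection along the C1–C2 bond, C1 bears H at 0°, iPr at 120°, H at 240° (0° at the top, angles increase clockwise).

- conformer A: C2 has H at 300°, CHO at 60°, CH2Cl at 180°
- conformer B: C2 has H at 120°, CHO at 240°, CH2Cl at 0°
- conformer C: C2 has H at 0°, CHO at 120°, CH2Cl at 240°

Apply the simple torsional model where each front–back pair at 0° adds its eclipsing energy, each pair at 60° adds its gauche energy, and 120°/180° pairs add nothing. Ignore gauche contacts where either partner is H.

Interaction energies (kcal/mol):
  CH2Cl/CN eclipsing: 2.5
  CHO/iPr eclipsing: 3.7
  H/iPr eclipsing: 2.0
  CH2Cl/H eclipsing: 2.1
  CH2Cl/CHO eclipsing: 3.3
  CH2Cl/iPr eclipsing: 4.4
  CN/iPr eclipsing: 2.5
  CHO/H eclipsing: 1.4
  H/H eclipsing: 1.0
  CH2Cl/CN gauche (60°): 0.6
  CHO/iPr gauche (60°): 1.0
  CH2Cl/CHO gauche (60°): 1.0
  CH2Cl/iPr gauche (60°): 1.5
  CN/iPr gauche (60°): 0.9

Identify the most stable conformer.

A (staggered): iPr(120°)/CHO(60°) gauche 1.0; iPr(120°)/CH2Cl(180°) gauche 1.5 → 2.5 kcal/mol.
B (eclipsed): H(0°)/CH2Cl(0°) eclipsed 2.1; iPr(120°)/H(120°) eclipsed 2.0; H(240°)/CHO(240°) eclipsed 1.4 → 5.5 kcal/mol.
C (eclipsed): H(0°)/H(0°) eclipsed 1.0; iPr(120°)/CHO(120°) eclipsed 3.7; H(240°)/CH2Cl(240°) eclipsed 2.1 → 6.8 kcal/mol.
A has the lowest total (2.5 kcal/mol).

A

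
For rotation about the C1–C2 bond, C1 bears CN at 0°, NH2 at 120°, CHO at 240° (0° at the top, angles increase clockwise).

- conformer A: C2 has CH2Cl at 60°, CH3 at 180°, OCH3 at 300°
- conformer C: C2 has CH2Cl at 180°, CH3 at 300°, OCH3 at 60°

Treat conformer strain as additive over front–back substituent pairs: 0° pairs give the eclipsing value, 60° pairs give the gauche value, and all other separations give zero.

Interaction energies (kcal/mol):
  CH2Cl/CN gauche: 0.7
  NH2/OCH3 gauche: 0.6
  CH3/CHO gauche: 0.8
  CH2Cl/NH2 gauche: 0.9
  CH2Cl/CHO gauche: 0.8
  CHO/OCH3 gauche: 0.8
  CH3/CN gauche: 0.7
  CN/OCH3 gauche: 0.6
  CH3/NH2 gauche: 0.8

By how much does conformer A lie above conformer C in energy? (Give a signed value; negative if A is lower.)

A (staggered): CN(0°)/CH2Cl(60°) gauche 0.7; CN(0°)/OCH3(300°) gauche 0.6; NH2(120°)/CH2Cl(60°) gauche 0.9; NH2(120°)/CH3(180°) gauche 0.8; CHO(240°)/CH3(180°) gauche 0.8; CHO(240°)/OCH3(300°) gauche 0.8 → 4.6 kcal/mol.
C (staggered): CN(0°)/CH3(300°) gauche 0.7; CN(0°)/OCH3(60°) gauche 0.6; NH2(120°)/CH2Cl(180°) gauche 0.9; NH2(120°)/OCH3(60°) gauche 0.6; CHO(240°)/CH2Cl(180°) gauche 0.8; CHO(240°)/CH3(300°) gauche 0.8 → 4.4 kcal/mol.
E(A) − E(C) = 4.6 − 4.4 = +0.2 kcal/mol.

+0.2 kcal/mol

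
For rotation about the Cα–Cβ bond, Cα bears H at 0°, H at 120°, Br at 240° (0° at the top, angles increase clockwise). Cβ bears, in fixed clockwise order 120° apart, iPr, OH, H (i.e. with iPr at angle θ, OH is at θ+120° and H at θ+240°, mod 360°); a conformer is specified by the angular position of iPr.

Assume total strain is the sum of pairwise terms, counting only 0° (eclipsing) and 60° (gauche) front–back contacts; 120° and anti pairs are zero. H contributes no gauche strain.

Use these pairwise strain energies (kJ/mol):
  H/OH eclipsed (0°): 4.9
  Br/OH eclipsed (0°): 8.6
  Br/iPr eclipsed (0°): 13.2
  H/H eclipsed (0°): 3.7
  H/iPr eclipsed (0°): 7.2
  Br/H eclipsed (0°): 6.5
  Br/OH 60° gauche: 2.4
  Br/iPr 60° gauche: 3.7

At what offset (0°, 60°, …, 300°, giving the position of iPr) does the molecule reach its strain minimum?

iPr at 0° is eclipsed. H at 0° is eclipsed with iPr at 0° (7.2); H at 120° is eclipsed with OH at 120° (4.9); Br at 240° is eclipsed with H at 240° (6.5). Total 18.6 kJ/mol.
iPr at 60° is staggered. Br at 240° is gauche with OH at 180° (2.4). Total 2.4 kJ/mol.
iPr at 120° is eclipsed. H at 0° is eclipsed with H at 0° (3.7); H at 120° is eclipsed with iPr at 120° (7.2); Br at 240° is eclipsed with OH at 240° (8.6). Total 19.5 kJ/mol.
iPr at 180° is staggered. Br at 240° is gauche with iPr at 180° (3.7); Br at 240° is gauche with OH at 300° (2.4). Total 6.1 kJ/mol.
iPr at 240° is eclipsed. H at 0° is eclipsed with OH at 0° (4.9); H at 120° is eclipsed with H at 120° (3.7); Br at 240° is eclipsed with iPr at 240° (13.2). Total 21.8 kJ/mol.
iPr at 300° is staggered. Br at 240° is gauche with iPr at 300° (3.7). Total 3.7 kJ/mol.
The minimum (2.4 kJ/mol) occurs with iPr at 60°.

60°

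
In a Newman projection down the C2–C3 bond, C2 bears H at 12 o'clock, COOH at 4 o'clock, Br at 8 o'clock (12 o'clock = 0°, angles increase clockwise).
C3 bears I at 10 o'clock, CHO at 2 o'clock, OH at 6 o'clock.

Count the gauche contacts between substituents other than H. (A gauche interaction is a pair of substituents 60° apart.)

Non-H gauche pairs: COOH(120°)/CHO(60°); COOH(120°)/OH(180°); Br(240°)/I(300°); Br(240°)/OH(180°) — 4 interactions.

4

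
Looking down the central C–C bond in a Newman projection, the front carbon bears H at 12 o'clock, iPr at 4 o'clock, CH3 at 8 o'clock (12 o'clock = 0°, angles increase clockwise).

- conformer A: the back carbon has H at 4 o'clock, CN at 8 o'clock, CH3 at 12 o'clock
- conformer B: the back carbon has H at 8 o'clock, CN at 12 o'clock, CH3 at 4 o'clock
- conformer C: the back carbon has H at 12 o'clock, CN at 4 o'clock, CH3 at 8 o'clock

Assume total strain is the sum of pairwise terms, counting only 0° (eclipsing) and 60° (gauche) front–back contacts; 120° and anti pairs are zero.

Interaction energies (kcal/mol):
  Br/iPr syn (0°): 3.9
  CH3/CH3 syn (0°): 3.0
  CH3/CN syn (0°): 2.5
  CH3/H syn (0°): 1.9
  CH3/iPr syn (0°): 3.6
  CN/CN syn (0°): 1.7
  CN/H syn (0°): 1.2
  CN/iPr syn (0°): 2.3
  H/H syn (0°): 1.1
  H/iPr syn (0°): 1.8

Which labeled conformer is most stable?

A

A (eclipsed): H–CH3 eclipsed, iPr–H eclipsed, CH3–CN eclipsed; 1.9 + 1.8 + 2.5 = 6.2 kcal/mol.
B (eclipsed): H–CN eclipsed, iPr–CH3 eclipsed, CH3–H eclipsed; 1.2 + 3.6 + 1.9 = 6.7 kcal/mol.
C (eclipsed): H–H eclipsed, iPr–CN eclipsed, CH3–CH3 eclipsed; 1.1 + 2.3 + 3.0 = 6.4 kcal/mol.
A has the lowest total (6.2 kcal/mol).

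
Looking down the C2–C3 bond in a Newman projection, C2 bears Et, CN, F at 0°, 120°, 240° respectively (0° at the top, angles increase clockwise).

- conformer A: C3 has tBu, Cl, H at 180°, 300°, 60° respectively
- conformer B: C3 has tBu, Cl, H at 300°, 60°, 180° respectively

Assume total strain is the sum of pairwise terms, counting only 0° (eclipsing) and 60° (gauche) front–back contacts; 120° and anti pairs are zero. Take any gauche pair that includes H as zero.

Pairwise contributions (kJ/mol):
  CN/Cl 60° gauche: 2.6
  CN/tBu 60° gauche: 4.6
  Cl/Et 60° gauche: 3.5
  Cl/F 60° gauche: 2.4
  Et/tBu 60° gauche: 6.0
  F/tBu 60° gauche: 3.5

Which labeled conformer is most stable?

A

A is staggered. Et at 0° is gauche with Cl at 300° (3.5); CN at 120° is gauche with tBu at 180° (4.6); F at 240° is gauche with tBu at 180° (3.5); F at 240° is gauche with Cl at 300° (2.4). Total 14.0 kJ/mol.
B is staggered. Et at 0° is gauche with tBu at 300° (6.0); Et at 0° is gauche with Cl at 60° (3.5); CN at 120° is gauche with Cl at 60° (2.6); F at 240° is gauche with tBu at 300° (3.5). Total 15.6 kJ/mol.
A has the lowest total (14.0 kJ/mol).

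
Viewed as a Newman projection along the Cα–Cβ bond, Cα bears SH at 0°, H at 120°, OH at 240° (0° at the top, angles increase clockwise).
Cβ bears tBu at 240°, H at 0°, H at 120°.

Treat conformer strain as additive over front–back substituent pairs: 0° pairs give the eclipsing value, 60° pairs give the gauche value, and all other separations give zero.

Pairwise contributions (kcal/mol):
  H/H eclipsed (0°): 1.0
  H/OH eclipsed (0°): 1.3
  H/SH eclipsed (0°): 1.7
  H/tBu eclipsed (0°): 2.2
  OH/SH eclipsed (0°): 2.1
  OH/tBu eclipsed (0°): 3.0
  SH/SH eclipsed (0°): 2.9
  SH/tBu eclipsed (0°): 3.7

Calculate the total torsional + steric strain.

5.7 kcal/mol

This conformer (eclipsed): SH(0°)/H(0°) eclipsed 1.7; H(120°)/H(120°) eclipsed 1.0; OH(240°)/tBu(240°) eclipsed 3.0 → 5.7 kcal/mol.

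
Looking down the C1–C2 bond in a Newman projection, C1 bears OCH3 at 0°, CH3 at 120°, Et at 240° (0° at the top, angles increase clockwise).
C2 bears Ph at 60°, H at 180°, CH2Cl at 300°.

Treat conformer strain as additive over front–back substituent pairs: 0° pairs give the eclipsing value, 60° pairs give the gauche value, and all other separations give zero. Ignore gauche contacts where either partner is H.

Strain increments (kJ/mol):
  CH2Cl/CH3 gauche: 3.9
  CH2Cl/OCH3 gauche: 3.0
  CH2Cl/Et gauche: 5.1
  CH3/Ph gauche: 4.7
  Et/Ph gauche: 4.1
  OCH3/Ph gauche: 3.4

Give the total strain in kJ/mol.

This conformer (staggered): OCH3(0°)/Ph(60°) gauche 3.4; OCH3(0°)/CH2Cl(300°) gauche 3.0; CH3(120°)/Ph(60°) gauche 4.7; Et(240°)/CH2Cl(300°) gauche 5.1 → 16.2 kJ/mol.

16.2 kJ/mol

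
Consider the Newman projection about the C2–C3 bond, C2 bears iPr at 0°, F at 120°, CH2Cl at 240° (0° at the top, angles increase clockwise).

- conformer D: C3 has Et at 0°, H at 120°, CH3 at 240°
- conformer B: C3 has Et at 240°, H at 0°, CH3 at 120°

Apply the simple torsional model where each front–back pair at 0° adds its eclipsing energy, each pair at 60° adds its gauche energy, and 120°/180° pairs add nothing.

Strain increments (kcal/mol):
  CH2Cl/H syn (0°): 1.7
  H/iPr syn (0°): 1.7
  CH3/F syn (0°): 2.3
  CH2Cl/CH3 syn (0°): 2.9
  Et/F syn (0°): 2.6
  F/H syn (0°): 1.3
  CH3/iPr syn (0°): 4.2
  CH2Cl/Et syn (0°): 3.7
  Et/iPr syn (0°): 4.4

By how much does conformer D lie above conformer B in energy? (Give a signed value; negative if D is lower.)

D (eclipsed): iPr–Et eclipsed, F–H eclipsed, CH2Cl–CH3 eclipsed; 4.4 + 1.3 + 2.9 = 8.6 kcal/mol.
B (eclipsed): iPr–H eclipsed, F–CH3 eclipsed, CH2Cl–Et eclipsed; 1.7 + 2.3 + 3.7 = 7.7 kcal/mol.
E(D) − E(B) = 8.6 − 7.7 = +0.9 kcal/mol.

+0.9 kcal/mol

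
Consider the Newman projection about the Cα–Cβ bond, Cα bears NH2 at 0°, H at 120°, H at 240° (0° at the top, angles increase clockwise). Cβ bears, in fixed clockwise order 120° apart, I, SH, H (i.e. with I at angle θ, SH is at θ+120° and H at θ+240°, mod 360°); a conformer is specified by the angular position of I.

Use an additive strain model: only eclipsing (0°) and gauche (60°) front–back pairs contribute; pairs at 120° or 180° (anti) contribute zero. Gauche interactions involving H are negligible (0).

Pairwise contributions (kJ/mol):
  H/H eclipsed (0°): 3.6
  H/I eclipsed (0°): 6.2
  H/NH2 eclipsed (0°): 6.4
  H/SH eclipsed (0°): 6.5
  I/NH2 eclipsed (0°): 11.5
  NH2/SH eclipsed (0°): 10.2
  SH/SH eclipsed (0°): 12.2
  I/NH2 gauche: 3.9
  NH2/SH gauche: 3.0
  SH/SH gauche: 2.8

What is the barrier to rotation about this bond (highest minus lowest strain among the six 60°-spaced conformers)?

18.6 kJ/mol

I at 0° (eclipsed): NH2(0°)/I(0°) eclipsed 11.5; H(120°)/SH(120°) eclipsed 6.5; H(240°)/H(240°) eclipsed 3.6 → 21.6 kJ/mol.
I at 60° (staggered): NH2(0°)/I(60°) gauche 3.9 → 3.9 kJ/mol.
I at 120° (eclipsed): NH2(0°)/H(0°) eclipsed 6.4; H(120°)/I(120°) eclipsed 6.2; H(240°)/SH(240°) eclipsed 6.5 → 19.1 kJ/mol.
I at 180° (staggered): NH2(0°)/SH(300°) gauche 3.0 → 3.0 kJ/mol.
I at 240° (eclipsed): NH2(0°)/SH(0°) eclipsed 10.2; H(120°)/H(120°) eclipsed 3.6; H(240°)/I(240°) eclipsed 6.2 → 20.0 kJ/mol.
I at 300° (staggered): NH2(0°)/I(300°) gauche 3.9; NH2(0°)/SH(60°) gauche 3.0 → 6.9 kJ/mol.
Max at 0° (21.6 kJ/mol), min at 180° (3.0 kJ/mol); barrier = 18.6 kJ/mol.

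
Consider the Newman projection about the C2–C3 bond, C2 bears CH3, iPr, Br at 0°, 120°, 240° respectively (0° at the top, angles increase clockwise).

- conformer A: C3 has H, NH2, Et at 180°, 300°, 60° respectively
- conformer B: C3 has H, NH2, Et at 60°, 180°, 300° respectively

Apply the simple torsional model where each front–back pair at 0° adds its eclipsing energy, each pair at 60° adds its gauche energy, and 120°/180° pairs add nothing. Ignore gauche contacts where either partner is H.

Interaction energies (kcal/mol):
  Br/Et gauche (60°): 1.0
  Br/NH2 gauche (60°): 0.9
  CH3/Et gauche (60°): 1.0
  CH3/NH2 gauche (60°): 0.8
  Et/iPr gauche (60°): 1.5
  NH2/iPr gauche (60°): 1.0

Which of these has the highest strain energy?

A

A is staggered. CH3 at 0° is gauche with NH2 at 300° (0.8); CH3 at 0° is gauche with Et at 60° (1.0); iPr at 120° is gauche with Et at 60° (1.5); Br at 240° is gauche with NH2 at 300° (0.9). Total 4.2 kcal/mol.
B is staggered. CH3 at 0° is gauche with Et at 300° (1.0); iPr at 120° is gauche with NH2 at 180° (1.0); Br at 240° is gauche with NH2 at 180° (0.9); Br at 240° is gauche with Et at 300° (1.0). Total 3.9 kcal/mol.
A has the highest total (4.2 kcal/mol).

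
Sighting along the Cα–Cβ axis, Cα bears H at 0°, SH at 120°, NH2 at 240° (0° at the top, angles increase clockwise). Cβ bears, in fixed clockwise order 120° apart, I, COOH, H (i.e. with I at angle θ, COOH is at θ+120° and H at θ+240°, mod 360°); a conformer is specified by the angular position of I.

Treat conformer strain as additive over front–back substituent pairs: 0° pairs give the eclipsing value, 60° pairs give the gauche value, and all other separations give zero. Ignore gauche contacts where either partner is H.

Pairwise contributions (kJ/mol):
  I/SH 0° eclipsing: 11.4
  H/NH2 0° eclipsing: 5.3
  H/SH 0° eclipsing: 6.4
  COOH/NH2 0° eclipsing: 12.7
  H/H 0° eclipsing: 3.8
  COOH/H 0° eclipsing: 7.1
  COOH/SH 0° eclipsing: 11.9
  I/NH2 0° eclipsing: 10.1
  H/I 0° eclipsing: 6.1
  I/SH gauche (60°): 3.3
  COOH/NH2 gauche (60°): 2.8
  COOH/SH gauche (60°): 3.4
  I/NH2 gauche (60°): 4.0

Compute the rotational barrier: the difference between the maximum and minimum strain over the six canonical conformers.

I at 0° (eclipsed): H–I eclipsed, SH–COOH eclipsed, NH2–H eclipsed; 6.1 + 11.9 + 5.3 = 23.3 kJ/mol.
I at 60° (staggered): SH–I gauche, SH–COOH gauche, NH2–COOH gauche; 3.3 + 3.4 + 2.8 = 9.5 kJ/mol.
I at 120° (eclipsed): H–H eclipsed, SH–I eclipsed, NH2–COOH eclipsed; 3.8 + 11.4 + 12.7 = 27.9 kJ/mol.
I at 180° (staggered): SH–I gauche, NH2–I gauche, NH2–COOH gauche; 3.3 + 4.0 + 2.8 = 10.1 kJ/mol.
I at 240° (eclipsed): H–COOH eclipsed, SH–H eclipsed, NH2–I eclipsed; 7.1 + 6.4 + 10.1 = 23.6 kJ/mol.
I at 300° (staggered): SH–COOH gauche, NH2–I gauche; 3.4 + 4.0 = 7.4 kJ/mol.
Max at 120° (27.9 kJ/mol), min at 300° (7.4 kJ/mol); barrier = 20.5 kJ/mol.

20.5 kJ/mol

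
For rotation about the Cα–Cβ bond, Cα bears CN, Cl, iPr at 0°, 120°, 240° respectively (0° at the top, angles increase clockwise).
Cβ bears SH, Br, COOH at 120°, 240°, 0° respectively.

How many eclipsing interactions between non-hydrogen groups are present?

Non-H eclipsing pairs: CN(0°)/COOH(0°); Cl(120°)/SH(120°); iPr(240°)/Br(240°) — 3 interactions.

3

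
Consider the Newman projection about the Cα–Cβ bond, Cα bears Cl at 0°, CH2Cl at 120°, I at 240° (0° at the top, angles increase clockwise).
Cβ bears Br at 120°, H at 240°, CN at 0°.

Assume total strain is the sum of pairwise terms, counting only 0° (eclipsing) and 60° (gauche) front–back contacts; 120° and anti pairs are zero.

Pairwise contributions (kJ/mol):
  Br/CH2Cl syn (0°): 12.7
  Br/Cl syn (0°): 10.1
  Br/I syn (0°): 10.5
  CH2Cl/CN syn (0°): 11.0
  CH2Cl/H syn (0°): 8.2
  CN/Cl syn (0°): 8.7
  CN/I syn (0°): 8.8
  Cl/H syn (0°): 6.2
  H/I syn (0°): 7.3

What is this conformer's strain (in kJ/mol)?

This conformer (eclipsed): Cl(0°)/CN(0°) eclipsed 8.7; CH2Cl(120°)/Br(120°) eclipsed 12.7; I(240°)/H(240°) eclipsed 7.3 → 28.7 kJ/mol.

28.7 kJ/mol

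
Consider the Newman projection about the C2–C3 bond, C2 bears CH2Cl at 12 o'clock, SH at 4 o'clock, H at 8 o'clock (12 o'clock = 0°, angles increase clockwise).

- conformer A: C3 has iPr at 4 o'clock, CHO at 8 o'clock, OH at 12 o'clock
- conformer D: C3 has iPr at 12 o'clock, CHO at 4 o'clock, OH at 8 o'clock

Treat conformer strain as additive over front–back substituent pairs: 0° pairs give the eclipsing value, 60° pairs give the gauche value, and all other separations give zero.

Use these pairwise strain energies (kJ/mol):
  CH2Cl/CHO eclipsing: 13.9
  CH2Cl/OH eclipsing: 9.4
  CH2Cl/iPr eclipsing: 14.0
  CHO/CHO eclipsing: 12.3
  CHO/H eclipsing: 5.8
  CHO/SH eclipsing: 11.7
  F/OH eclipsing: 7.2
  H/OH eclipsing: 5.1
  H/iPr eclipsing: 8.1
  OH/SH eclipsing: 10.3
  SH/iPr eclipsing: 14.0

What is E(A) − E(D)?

-1.6 kJ/mol

A is eclipsed. CH2Cl at 0° is eclipsed with OH at 0° (9.4); SH at 120° is eclipsed with iPr at 120° (14.0); H at 240° is eclipsed with CHO at 240° (5.8). Total 29.2 kJ/mol.
D is eclipsed. CH2Cl at 0° is eclipsed with iPr at 0° (14.0); SH at 120° is eclipsed with CHO at 120° (11.7); H at 240° is eclipsed with OH at 240° (5.1). Total 30.8 kJ/mol.
E(A) − E(D) = 29.2 − 30.8 = -1.6 kJ/mol.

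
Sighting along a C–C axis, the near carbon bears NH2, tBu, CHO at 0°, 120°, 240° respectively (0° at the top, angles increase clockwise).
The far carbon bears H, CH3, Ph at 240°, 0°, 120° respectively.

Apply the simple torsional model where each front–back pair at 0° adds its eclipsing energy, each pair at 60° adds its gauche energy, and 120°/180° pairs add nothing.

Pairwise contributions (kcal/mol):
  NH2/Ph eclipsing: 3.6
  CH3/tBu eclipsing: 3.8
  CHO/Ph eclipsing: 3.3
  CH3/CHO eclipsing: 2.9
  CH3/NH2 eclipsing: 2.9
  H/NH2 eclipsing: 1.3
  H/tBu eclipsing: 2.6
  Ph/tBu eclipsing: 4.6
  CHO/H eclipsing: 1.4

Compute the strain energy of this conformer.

This conformer is eclipsed. NH2 at 0° is eclipsed with CH3 at 0° (2.9); tBu at 120° is eclipsed with Ph at 120° (4.6); CHO at 240° is eclipsed with H at 240° (1.4). Total 8.9 kcal/mol.

8.9 kcal/mol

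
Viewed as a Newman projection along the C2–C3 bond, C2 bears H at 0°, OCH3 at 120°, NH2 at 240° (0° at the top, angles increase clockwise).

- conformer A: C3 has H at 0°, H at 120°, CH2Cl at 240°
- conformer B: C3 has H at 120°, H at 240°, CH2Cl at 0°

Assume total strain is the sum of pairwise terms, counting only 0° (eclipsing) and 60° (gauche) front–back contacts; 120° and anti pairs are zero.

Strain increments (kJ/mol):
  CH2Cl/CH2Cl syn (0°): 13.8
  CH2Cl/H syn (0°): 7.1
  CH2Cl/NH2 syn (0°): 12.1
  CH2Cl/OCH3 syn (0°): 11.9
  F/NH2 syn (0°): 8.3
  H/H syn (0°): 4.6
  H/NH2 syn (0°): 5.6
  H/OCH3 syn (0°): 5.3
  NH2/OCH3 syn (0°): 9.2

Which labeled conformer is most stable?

B

A (eclipsed): H–H eclipsed, OCH3–H eclipsed, NH2–CH2Cl eclipsed; 4.6 + 5.3 + 12.1 = 22.0 kJ/mol.
B (eclipsed): H–CH2Cl eclipsed, OCH3–H eclipsed, NH2–H eclipsed; 7.1 + 5.3 + 5.6 = 18.0 kJ/mol.
B has the lowest total (18.0 kJ/mol).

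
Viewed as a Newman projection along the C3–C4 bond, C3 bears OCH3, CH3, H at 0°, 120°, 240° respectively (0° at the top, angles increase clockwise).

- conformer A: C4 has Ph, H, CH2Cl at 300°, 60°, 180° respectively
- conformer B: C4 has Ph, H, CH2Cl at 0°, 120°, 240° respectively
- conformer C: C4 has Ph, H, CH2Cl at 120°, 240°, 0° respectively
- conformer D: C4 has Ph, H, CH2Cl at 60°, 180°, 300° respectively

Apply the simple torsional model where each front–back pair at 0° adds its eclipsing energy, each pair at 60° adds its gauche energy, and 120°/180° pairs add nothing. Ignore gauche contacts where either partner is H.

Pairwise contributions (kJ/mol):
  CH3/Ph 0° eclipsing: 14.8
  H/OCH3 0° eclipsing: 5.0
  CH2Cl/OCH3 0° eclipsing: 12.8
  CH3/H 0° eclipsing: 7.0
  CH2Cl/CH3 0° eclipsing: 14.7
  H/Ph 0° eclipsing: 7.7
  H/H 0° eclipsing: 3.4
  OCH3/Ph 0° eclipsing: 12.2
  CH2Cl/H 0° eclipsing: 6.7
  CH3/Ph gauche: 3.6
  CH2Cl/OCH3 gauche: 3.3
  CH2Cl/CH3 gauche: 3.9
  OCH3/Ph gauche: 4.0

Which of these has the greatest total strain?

A (staggered): OCH3–Ph gauche, CH3–CH2Cl gauche; 4.0 + 3.9 = 7.9 kJ/mol.
B (eclipsed): OCH3–Ph eclipsed, CH3–H eclipsed, H–CH2Cl eclipsed; 12.2 + 7.0 + 6.7 = 25.9 kJ/mol.
C (eclipsed): OCH3–CH2Cl eclipsed, CH3–Ph eclipsed, H–H eclipsed; 12.8 + 14.8 + 3.4 = 31.0 kJ/mol.
D (staggered): OCH3–Ph gauche, OCH3–CH2Cl gauche, CH3–Ph gauche; 4.0 + 3.3 + 3.6 = 10.9 kJ/mol.
C has the highest total (31.0 kJ/mol).

C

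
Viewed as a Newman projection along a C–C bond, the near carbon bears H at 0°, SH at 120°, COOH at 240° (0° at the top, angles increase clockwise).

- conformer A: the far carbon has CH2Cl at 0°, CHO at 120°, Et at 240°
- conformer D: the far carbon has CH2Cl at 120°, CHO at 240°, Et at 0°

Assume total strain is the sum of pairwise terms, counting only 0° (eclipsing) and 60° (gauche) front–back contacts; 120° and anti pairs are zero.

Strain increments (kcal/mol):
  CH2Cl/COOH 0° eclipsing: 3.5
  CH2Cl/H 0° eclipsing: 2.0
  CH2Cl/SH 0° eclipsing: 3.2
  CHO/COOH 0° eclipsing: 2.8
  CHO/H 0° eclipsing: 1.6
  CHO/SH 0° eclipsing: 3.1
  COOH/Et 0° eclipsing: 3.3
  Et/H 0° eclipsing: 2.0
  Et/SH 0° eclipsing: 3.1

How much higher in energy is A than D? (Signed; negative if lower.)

+0.4 kcal/mol

A is eclipsed. H at 0° is eclipsed with CH2Cl at 0° (2.0); SH at 120° is eclipsed with CHO at 120° (3.1); COOH at 240° is eclipsed with Et at 240° (3.3). Total 8.4 kcal/mol.
D is eclipsed. H at 0° is eclipsed with Et at 0° (2.0); SH at 120° is eclipsed with CH2Cl at 120° (3.2); COOH at 240° is eclipsed with CHO at 240° (2.8). Total 8.0 kcal/mol.
E(A) − E(D) = 8.4 − 8.0 = +0.4 kcal/mol.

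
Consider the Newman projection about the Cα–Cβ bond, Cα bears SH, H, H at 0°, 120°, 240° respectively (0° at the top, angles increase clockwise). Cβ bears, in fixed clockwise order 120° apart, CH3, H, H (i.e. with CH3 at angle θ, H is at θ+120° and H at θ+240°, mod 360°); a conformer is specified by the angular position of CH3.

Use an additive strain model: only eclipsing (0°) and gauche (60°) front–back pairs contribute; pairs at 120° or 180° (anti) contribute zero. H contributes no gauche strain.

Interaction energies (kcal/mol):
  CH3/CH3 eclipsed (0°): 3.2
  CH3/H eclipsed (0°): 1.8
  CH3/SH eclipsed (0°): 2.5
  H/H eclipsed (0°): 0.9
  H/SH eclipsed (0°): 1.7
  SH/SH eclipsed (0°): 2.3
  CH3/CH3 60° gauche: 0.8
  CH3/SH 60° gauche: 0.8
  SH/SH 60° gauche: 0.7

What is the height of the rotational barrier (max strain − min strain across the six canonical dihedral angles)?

4.4 kcal/mol

CH3 at 0° (eclipsed): SH(0°)/CH3(0°) eclipsed 2.5; H(120°)/H(120°) eclipsed 0.9; H(240°)/H(240°) eclipsed 0.9 → 4.3 kcal/mol.
CH3 at 60° (staggered): SH(0°)/CH3(60°) gauche 0.8 → 0.8 kcal/mol.
CH3 at 120° (eclipsed): SH(0°)/H(0°) eclipsed 1.7; H(120°)/CH3(120°) eclipsed 1.8; H(240°)/H(240°) eclipsed 0.9 → 4.4 kcal/mol.
CH3 at 180° (staggered): no non-H gauche contacts → 0.0 kcal/mol.
CH3 at 240° (eclipsed): SH(0°)/H(0°) eclipsed 1.7; H(120°)/H(120°) eclipsed 0.9; H(240°)/CH3(240°) eclipsed 1.8 → 4.4 kcal/mol.
CH3 at 300° (staggered): SH(0°)/CH3(300°) gauche 0.8 → 0.8 kcal/mol.
Max at 120° (4.4 kcal/mol), min at 180° (0.0 kcal/mol); barrier = 4.4 kcal/mol.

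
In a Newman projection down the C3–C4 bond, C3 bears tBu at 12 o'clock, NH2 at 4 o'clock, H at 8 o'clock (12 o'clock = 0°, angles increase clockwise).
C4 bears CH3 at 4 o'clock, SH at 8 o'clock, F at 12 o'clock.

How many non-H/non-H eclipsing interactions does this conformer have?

Non-H eclipsing pairs: tBu(0°)/F(0°); NH2(120°)/CH3(120°) — 2 interactions.

2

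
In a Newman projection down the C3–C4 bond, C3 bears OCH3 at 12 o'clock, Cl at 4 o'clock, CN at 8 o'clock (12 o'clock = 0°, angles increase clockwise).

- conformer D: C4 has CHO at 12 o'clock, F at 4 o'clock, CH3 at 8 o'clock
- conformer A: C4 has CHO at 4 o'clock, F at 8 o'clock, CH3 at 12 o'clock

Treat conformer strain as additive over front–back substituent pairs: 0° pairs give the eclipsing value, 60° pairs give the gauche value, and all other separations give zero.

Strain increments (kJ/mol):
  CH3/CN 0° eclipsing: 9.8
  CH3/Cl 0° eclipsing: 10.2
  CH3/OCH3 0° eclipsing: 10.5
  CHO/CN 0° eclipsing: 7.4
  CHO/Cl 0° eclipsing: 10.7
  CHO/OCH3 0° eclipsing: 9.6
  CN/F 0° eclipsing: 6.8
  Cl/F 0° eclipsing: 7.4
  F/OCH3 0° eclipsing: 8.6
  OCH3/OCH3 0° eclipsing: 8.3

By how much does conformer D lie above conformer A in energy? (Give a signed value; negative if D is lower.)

D (eclipsed): OCH3(0°)/CHO(0°) eclipsed 9.6; Cl(120°)/F(120°) eclipsed 7.4; CN(240°)/CH3(240°) eclipsed 9.8 → 26.8 kJ/mol.
A (eclipsed): OCH3(0°)/CH3(0°) eclipsed 10.5; Cl(120°)/CHO(120°) eclipsed 10.7; CN(240°)/F(240°) eclipsed 6.8 → 28.0 kJ/mol.
E(D) − E(A) = 26.8 − 28.0 = -1.2 kJ/mol.

-1.2 kJ/mol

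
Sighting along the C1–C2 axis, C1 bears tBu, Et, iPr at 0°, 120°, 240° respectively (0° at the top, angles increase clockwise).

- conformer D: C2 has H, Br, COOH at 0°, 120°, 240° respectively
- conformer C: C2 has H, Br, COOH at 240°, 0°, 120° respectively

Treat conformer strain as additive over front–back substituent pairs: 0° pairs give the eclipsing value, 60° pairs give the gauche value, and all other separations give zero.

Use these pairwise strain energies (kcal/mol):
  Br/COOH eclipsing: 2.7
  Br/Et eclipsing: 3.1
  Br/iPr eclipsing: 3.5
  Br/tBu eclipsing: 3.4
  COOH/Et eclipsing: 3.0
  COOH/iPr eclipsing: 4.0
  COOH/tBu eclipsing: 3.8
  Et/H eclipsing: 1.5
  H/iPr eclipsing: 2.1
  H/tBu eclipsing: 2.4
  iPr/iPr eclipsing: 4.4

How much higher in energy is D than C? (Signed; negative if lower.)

D (eclipsed): tBu–H eclipsed, Et–Br eclipsed, iPr–COOH eclipsed; 2.4 + 3.1 + 4.0 = 9.5 kcal/mol.
C (eclipsed): tBu–Br eclipsed, Et–COOH eclipsed, iPr–H eclipsed; 3.4 + 3.0 + 2.1 = 8.5 kcal/mol.
E(D) − E(C) = 9.5 − 8.5 = +1.0 kcal/mol.

+1.0 kcal/mol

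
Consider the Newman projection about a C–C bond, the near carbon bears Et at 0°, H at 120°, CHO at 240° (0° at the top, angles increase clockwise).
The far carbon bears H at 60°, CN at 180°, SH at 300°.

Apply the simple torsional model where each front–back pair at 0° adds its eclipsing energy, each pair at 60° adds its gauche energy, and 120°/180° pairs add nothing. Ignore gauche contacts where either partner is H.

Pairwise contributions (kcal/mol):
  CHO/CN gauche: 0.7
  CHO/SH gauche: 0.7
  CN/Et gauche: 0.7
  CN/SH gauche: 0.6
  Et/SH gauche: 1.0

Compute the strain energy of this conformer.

This conformer (staggered): Et–SH gauche, CHO–CN gauche, CHO–SH gauche; 1.0 + 0.7 + 0.7 = 2.4 kcal/mol.

2.4 kcal/mol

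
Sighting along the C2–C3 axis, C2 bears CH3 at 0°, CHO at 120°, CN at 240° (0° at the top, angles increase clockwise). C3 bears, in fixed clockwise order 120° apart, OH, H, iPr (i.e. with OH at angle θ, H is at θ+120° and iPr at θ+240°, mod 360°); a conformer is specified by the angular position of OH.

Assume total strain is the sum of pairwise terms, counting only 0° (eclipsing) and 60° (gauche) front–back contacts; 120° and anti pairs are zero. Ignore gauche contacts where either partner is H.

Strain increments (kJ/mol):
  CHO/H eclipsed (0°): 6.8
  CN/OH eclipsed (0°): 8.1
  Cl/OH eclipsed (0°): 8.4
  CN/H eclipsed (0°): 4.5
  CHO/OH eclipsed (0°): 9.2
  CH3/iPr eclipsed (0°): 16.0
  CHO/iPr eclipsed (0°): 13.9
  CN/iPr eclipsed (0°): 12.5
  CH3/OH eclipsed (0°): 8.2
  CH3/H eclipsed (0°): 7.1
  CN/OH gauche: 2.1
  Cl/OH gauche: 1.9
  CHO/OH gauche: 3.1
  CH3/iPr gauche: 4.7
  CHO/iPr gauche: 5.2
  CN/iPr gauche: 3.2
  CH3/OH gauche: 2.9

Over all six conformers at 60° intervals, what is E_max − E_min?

16.3 kJ/mol

OH at 0° (eclipsed): CH3–OH eclipsed, CHO–H eclipsed, CN–iPr eclipsed; 8.2 + 6.8 + 12.5 = 27.5 kJ/mol.
OH at 60° (staggered): CH3–OH gauche, CH3–iPr gauche, CHO–OH gauche, CN–iPr gauche; 2.9 + 4.7 + 3.1 + 3.2 = 13.9 kJ/mol.
OH at 120° (eclipsed): CH3–iPr eclipsed, CHO–OH eclipsed, CN–H eclipsed; 16.0 + 9.2 + 4.5 = 29.7 kJ/mol.
OH at 180° (staggered): CH3–iPr gauche, CHO–OH gauche, CHO–iPr gauche, CN–OH gauche; 4.7 + 3.1 + 5.2 + 2.1 = 15.1 kJ/mol.
OH at 240° (eclipsed): CH3–H eclipsed, CHO–iPr eclipsed, CN–OH eclipsed; 7.1 + 13.9 + 8.1 = 29.1 kJ/mol.
OH at 300° (staggered): CH3–OH gauche, CHO–iPr gauche, CN–OH gauche, CN–iPr gauche; 2.9 + 5.2 + 2.1 + 3.2 = 13.4 kJ/mol.
Max at 120° (29.7 kJ/mol), min at 300° (13.4 kJ/mol); barrier = 16.3 kJ/mol.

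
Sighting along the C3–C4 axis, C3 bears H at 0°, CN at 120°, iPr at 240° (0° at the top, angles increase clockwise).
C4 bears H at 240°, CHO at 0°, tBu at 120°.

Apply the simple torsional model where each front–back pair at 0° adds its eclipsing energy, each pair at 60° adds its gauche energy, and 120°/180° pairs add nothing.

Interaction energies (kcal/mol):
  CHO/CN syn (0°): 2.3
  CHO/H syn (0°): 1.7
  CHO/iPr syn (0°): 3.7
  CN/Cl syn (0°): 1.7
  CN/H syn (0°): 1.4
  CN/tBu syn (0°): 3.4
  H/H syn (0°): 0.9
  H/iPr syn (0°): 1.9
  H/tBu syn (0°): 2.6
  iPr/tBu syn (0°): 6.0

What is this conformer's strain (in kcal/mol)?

This conformer (eclipsed): H(0°)/CHO(0°) eclipsed 1.7; CN(120°)/tBu(120°) eclipsed 3.4; iPr(240°)/H(240°) eclipsed 1.9 → 7.0 kcal/mol.

7.0 kcal/mol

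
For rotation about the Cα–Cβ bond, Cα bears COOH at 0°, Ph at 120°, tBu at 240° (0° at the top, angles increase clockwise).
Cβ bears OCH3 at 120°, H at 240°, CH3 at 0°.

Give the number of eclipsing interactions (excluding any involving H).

2

Non-H eclipsing pairs: COOH(0°)/CH3(0°); Ph(120°)/OCH3(120°) — 2 interactions.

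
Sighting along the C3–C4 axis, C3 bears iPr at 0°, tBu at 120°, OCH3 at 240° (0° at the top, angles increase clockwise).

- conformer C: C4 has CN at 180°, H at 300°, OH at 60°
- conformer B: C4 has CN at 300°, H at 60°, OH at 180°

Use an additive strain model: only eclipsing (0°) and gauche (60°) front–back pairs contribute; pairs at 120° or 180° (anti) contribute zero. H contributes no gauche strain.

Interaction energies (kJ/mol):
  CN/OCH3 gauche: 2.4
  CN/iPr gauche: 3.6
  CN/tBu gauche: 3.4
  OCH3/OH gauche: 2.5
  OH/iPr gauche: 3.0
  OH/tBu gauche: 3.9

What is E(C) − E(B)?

C (staggered): iPr(0°)/OH(60°) gauche 3.0; tBu(120°)/CN(180°) gauche 3.4; tBu(120°)/OH(60°) gauche 3.9; OCH3(240°)/CN(180°) gauche 2.4 → 12.7 kJ/mol.
B (staggered): iPr(0°)/CN(300°) gauche 3.6; tBu(120°)/OH(180°) gauche 3.9; OCH3(240°)/CN(300°) gauche 2.4; OCH3(240°)/OH(180°) gauche 2.5 → 12.4 kJ/mol.
E(C) − E(B) = 12.7 − 12.4 = +0.3 kJ/mol.

+0.3 kJ/mol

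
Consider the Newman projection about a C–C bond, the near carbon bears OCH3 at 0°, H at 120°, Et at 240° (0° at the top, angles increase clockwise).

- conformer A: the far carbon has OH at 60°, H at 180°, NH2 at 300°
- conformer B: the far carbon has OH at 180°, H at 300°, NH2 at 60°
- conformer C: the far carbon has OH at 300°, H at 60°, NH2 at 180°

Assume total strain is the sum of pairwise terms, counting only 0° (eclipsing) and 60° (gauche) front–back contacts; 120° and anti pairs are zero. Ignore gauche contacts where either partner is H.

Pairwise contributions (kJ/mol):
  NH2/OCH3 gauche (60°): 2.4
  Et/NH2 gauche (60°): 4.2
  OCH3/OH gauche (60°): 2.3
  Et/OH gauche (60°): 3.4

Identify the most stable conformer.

A (staggered): OCH3(0°)/OH(60°) gauche 2.3; OCH3(0°)/NH2(300°) gauche 2.4; Et(240°)/NH2(300°) gauche 4.2 → 8.9 kJ/mol.
B (staggered): OCH3(0°)/NH2(60°) gauche 2.4; Et(240°)/OH(180°) gauche 3.4 → 5.8 kJ/mol.
C (staggered): OCH3(0°)/OH(300°) gauche 2.3; Et(240°)/OH(300°) gauche 3.4; Et(240°)/NH2(180°) gauche 4.2 → 9.9 kJ/mol.
B has the lowest total (5.8 kJ/mol).

B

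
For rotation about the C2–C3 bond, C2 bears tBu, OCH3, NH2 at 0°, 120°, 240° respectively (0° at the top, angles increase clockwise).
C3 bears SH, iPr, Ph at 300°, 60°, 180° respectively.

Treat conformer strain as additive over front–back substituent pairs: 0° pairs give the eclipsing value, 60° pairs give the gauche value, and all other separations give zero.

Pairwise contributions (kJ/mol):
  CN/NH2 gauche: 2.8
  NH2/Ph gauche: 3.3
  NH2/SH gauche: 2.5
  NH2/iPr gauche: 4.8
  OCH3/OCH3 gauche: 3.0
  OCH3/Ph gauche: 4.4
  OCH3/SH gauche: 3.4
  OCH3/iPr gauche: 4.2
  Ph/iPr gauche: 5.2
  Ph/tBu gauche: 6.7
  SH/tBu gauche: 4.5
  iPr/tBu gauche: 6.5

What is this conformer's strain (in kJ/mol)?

This conformer (staggered): tBu(0°)/SH(300°) gauche 4.5; tBu(0°)/iPr(60°) gauche 6.5; OCH3(120°)/iPr(60°) gauche 4.2; OCH3(120°)/Ph(180°) gauche 4.4; NH2(240°)/SH(300°) gauche 2.5; NH2(240°)/Ph(180°) gauche 3.3 → 25.4 kJ/mol.

25.4 kJ/mol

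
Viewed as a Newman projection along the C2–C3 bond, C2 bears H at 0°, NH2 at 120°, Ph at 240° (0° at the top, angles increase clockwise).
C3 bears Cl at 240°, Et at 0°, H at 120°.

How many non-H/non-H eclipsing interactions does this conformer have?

1

Non-H eclipsing pairs: Ph(240°)/Cl(240°) — 1 interaction.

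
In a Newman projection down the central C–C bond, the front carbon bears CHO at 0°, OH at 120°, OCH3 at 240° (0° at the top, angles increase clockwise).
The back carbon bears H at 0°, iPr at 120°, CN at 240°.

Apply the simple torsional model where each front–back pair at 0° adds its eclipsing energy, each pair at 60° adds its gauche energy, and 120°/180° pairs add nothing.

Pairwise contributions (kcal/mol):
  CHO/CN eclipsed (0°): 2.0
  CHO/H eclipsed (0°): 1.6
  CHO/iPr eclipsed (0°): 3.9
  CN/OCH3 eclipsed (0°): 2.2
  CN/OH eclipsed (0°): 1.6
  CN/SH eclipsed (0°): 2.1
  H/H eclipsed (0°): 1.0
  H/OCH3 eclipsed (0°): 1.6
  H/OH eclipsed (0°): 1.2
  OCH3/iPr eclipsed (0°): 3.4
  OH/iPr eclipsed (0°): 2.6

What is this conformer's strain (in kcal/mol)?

This conformer (eclipsed): CHO–H eclipsed, OH–iPr eclipsed, OCH3–CN eclipsed; 1.6 + 2.6 + 2.2 = 6.4 kcal/mol.

6.4 kcal/mol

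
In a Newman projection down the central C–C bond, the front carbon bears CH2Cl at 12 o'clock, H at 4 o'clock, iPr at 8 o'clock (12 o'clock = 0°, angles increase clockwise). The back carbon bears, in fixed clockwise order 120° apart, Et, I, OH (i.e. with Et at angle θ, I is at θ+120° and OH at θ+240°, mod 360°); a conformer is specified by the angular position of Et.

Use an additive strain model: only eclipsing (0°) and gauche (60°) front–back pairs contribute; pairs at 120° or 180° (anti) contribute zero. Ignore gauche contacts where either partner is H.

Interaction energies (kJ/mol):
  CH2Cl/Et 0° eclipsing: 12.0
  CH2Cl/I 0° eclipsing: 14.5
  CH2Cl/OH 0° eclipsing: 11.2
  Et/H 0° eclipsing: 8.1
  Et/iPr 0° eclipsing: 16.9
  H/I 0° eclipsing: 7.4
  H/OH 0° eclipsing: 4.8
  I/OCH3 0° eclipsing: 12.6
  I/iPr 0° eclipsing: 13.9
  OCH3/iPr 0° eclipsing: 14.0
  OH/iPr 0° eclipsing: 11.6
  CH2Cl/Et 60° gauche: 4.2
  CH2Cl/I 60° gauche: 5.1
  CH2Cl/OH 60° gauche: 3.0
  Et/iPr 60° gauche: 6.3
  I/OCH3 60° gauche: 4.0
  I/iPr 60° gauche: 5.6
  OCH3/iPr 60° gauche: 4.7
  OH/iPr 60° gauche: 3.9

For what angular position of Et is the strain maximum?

Et at 0° (eclipsed): CH2Cl(0°)/Et(0°) eclipsed 12.0; H(120°)/I(120°) eclipsed 7.4; iPr(240°)/OH(240°) eclipsed 11.6 → 31.0 kJ/mol.
Et at 60° (staggered): CH2Cl(0°)/Et(60°) gauche 4.2; CH2Cl(0°)/OH(300°) gauche 3.0; iPr(240°)/I(180°) gauche 5.6; iPr(240°)/OH(300°) gauche 3.9 → 16.7 kJ/mol.
Et at 120° (eclipsed): CH2Cl(0°)/OH(0°) eclipsed 11.2; H(120°)/Et(120°) eclipsed 8.1; iPr(240°)/I(240°) eclipsed 13.9 → 33.2 kJ/mol.
Et at 180° (staggered): CH2Cl(0°)/I(300°) gauche 5.1; CH2Cl(0°)/OH(60°) gauche 3.0; iPr(240°)/Et(180°) gauche 6.3; iPr(240°)/I(300°) gauche 5.6 → 20.0 kJ/mol.
Et at 240° (eclipsed): CH2Cl(0°)/I(0°) eclipsed 14.5; H(120°)/OH(120°) eclipsed 4.8; iPr(240°)/Et(240°) eclipsed 16.9 → 36.2 kJ/mol.
Et at 300° (staggered): CH2Cl(0°)/Et(300°) gauche 4.2; CH2Cl(0°)/I(60°) gauche 5.1; iPr(240°)/Et(300°) gauche 6.3; iPr(240°)/OH(180°) gauche 3.9 → 19.5 kJ/mol.
The maximum (36.2 kJ/mol) occurs with Et at 240°.

240°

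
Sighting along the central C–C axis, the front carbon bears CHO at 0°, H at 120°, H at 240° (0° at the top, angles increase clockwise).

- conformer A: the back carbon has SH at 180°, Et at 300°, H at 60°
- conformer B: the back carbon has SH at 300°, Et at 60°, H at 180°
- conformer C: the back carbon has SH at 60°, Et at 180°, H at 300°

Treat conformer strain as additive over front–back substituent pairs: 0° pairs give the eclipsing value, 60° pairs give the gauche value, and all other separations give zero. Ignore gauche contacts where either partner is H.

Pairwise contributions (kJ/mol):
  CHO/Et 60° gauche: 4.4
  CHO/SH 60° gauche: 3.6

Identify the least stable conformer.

A (staggered): CHO–Et gauche; 4.4 = 4.4 kJ/mol.
B (staggered): CHO–SH gauche, CHO–Et gauche; 3.6 + 4.4 = 8.0 kJ/mol.
C (staggered): CHO–SH gauche; 3.6 = 3.6 kJ/mol.
B has the highest total (8.0 kJ/mol).

B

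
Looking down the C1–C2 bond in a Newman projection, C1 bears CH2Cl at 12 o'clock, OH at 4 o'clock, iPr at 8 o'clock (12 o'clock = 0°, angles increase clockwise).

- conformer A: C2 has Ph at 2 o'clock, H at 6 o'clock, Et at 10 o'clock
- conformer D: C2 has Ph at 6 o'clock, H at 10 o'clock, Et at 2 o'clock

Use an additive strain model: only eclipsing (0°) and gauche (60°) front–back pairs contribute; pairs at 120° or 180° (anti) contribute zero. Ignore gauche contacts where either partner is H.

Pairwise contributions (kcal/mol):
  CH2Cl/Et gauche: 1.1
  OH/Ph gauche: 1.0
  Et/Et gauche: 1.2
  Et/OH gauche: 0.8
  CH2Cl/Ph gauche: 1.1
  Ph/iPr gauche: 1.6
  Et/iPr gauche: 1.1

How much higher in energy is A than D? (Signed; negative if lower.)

-0.2 kcal/mol

A (staggered): CH2Cl(0°)/Ph(60°) gauche 1.1; CH2Cl(0°)/Et(300°) gauche 1.1; OH(120°)/Ph(60°) gauche 1.0; iPr(240°)/Et(300°) gauche 1.1 → 4.3 kcal/mol.
D (staggered): CH2Cl(0°)/Et(60°) gauche 1.1; OH(120°)/Ph(180°) gauche 1.0; OH(120°)/Et(60°) gauche 0.8; iPr(240°)/Ph(180°) gauche 1.6 → 4.5 kcal/mol.
E(A) − E(D) = 4.3 − 4.5 = -0.2 kcal/mol.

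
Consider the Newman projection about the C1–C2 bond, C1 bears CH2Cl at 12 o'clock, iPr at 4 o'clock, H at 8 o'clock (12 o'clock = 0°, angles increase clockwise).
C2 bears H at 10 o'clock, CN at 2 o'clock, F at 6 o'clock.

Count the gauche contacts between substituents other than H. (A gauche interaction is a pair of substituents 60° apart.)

Non-H gauche pairs: CH2Cl(0°)/CN(60°); iPr(120°)/CN(60°); iPr(120°)/F(180°) — 3 interactions.

3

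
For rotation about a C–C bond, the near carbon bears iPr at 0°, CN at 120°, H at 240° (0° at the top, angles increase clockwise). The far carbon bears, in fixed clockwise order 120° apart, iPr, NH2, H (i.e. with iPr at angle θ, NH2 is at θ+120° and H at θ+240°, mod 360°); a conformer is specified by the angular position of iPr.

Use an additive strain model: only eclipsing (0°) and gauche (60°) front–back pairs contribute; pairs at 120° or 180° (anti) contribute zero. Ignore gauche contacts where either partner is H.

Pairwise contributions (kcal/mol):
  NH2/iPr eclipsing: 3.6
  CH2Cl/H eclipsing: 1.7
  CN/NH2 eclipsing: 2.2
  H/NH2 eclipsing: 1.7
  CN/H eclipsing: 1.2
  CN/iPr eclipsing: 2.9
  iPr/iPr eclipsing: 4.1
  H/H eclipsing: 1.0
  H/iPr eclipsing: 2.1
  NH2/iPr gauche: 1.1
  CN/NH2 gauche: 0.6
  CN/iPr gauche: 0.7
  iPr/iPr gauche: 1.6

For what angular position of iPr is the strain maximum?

0°

iPr at 0° (eclipsed): iPr–iPr eclipsed, CN–NH2 eclipsed, H–H eclipsed; 4.1 + 2.2 + 1.0 = 7.3 kcal/mol.
iPr at 60° (staggered): iPr–iPr gauche, CN–iPr gauche, CN–NH2 gauche; 1.6 + 0.7 + 0.6 = 2.9 kcal/mol.
iPr at 120° (eclipsed): iPr–H eclipsed, CN–iPr eclipsed, H–NH2 eclipsed; 2.1 + 2.9 + 1.7 = 6.7 kcal/mol.
iPr at 180° (staggered): iPr–NH2 gauche, CN–iPr gauche; 1.1 + 0.7 = 1.8 kcal/mol.
iPr at 240° (eclipsed): iPr–NH2 eclipsed, CN–H eclipsed, H–iPr eclipsed; 3.6 + 1.2 + 2.1 = 6.9 kcal/mol.
iPr at 300° (staggered): iPr–iPr gauche, iPr–NH2 gauche, CN–NH2 gauche; 1.6 + 1.1 + 0.6 = 3.3 kcal/mol.
The maximum (7.3 kcal/mol) occurs with iPr at 0°.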